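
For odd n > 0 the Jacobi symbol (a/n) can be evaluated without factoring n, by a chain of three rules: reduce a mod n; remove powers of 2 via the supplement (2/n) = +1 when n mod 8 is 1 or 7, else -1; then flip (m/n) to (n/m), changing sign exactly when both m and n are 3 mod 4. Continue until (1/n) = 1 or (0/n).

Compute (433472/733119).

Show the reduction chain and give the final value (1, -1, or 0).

factor out 2^6: 433472 = 2^6·6773; with 733119 mod 8 = 7, (2/733119) = +1; sign now +1; continue with (6773/733119)
flip (6773/733119) -> (733119/6773): both odd, 6773 mod 4 = 1, 733119 mod 4 = 3, so the flip contributes +1; sign now +1
(733119/6773): 733119 mod 6773 = 1635, so (733119/6773) = (1635/6773)
flip (1635/6773) -> (6773/1635): both odd, 1635 mod 4 = 3, 6773 mod 4 = 1, so the flip contributes +1; sign now +1
(6773/1635): 6773 mod 1635 = 233, so (6773/1635) = (233/1635)
flip (233/1635) -> (1635/233): both odd, 233 mod 4 = 1, 1635 mod 4 = 3, so the flip contributes +1; sign now +1
(1635/233): 1635 mod 233 = 4, so (1635/233) = (4/233)
factor out 2^2: 4 = 2^2·1; with 233 mod 8 = 1, (2/233) = +1; sign now +1; continue with (1/233)
reached (1/233) = 1, so the symbol is +1

1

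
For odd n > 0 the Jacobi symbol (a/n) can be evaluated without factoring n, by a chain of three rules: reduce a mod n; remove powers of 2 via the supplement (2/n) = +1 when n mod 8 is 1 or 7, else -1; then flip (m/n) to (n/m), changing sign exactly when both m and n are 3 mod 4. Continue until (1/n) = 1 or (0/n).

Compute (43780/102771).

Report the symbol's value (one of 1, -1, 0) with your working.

-1

43780 = 2^2·10945; (2/102771) = -1 since 102771 mod 8 = 3, so (43780/102771) = (-1)^2·(10945/102771); sign now +1
reciprocity: (10945/102771) = +1·(102771/10945) since 10945 mod 4 = 1, 102771 mod 4 = 3; sign now +1
(102771/10945) = (4266/10945)   [reduce mod 10945]
4266 = 2^1·2133; (2/10945) = +1 since 10945 mod 8 = 1, so (4266/10945) = (+1)^1·(2133/10945); sign now +1
reciprocity: (2133/10945) = +1·(10945/2133) since 2133 mod 4 = 1, 10945 mod 4 = 1; sign now +1
(10945/2133) = (280/2133)   [reduce mod 2133]
280 = 2^3·35; (2/2133) = -1 since 2133 mod 8 = 5, so (280/2133) = (-1)^3·(35/2133); sign now -1
reciprocity: (35/2133) = +1·(2133/35) since 35 mod 4 = 3, 2133 mod 4 = 1; sign now -1
(2133/35) = (33/35)   [reduce mod 35]
reciprocity: (33/35) = +1·(35/33) since 33 mod 4 = 1, 35 mod 4 = 3; sign now -1
(35/33) = (2/33)   [reduce mod 33]
2 = 2^1·1; (2/33) = +1 since 33 mod 8 = 1, so (2/33) = (+1)^1·(1/33); sign now -1
(1/33) = 1; final value = sign = -1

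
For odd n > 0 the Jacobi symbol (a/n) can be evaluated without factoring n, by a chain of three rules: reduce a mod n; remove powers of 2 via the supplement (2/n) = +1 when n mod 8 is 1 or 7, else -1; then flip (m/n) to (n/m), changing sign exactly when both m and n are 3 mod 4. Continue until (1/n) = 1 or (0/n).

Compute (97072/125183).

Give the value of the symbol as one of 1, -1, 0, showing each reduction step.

1

97072 = 2^4·6067; (2/125183) = +1 since 125183 mod 8 = 7, so (97072/125183) = (+1)^4·(6067/125183); sign now +1
reciprocity: (6067/125183) = -1·(125183/6067) since 6067 mod 4 = 3, 125183 mod 4 = 3; sign now -1
(125183/6067) = (3843/6067)   [reduce mod 6067]
reciprocity: (3843/6067) = -1·(6067/3843) since 3843 mod 4 = 3, 6067 mod 4 = 3; sign now +1
(6067/3843) = (2224/3843)   [reduce mod 3843]
2224 = 2^4·139; (2/3843) = -1 since 3843 mod 8 = 3, so (2224/3843) = (-1)^4·(139/3843); sign now +1
reciprocity: (139/3843) = -1·(3843/139) since 139 mod 4 = 3, 3843 mod 4 = 3; sign now -1
(3843/139) = (90/139)   [reduce mod 139]
90 = 2^1·45; (2/139) = -1 since 139 mod 8 = 3, so (90/139) = (-1)^1·(45/139); sign now +1
reciprocity: (45/139) = +1·(139/45) since 45 mod 4 = 1, 139 mod 4 = 3; sign now +1
(139/45) = (4/45)   [reduce mod 45]
4 = 2^2·1; (2/45) = -1 since 45 mod 8 = 5, so (4/45) = (-1)^2·(1/45); sign now +1
(1/45) = 1; final value = sign = +1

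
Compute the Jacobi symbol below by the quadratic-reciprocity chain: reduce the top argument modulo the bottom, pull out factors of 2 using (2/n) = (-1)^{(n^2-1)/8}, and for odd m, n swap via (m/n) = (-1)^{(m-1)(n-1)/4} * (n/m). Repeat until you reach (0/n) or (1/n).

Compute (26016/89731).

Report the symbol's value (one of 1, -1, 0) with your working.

26016 = 2^5·813; (2/89731) = -1 since 89731 mod 8 = 3, so (26016/89731) = (-1)^5·(813/89731); sign now -1
reciprocity: (813/89731) = +1·(89731/813) since 813 mod 4 = 1, 89731 mod 4 = 3; sign now -1
(89731/813) = (301/813)   [reduce mod 813]
reciprocity: (301/813) = +1·(813/301) since 301 mod 4 = 1, 813 mod 4 = 1; sign now -1
(813/301) = (211/301)   [reduce mod 301]
reciprocity: (211/301) = +1·(301/211) since 211 mod 4 = 3, 301 mod 4 = 1; sign now -1
(301/211) = (90/211)   [reduce mod 211]
90 = 2^1·45; (2/211) = -1 since 211 mod 8 = 3, so (90/211) = (-1)^1·(45/211); sign now +1
reciprocity: (45/211) = +1·(211/45) since 45 mod 4 = 1, 211 mod 4 = 3; sign now +1
(211/45) = (31/45)   [reduce mod 45]
reciprocity: (31/45) = +1·(45/31) since 31 mod 4 = 3, 45 mod 4 = 1; sign now +1
(45/31) = (14/31)   [reduce mod 31]
14 = 2^1·7; (2/31) = +1 since 31 mod 8 = 7, so (14/31) = (+1)^1·(7/31); sign now +1
reciprocity: (7/31) = -1·(31/7) since 7 mod 4 = 3, 31 mod 4 = 3; sign now -1
(31/7) = (3/7)   [reduce mod 7]
reciprocity: (3/7) = -1·(7/3) since 3 mod 4 = 3, 7 mod 4 = 3; sign now +1
(7/3) = (1/3)   [reduce mod 3]
(1/3) = 1; final value = sign = +1

1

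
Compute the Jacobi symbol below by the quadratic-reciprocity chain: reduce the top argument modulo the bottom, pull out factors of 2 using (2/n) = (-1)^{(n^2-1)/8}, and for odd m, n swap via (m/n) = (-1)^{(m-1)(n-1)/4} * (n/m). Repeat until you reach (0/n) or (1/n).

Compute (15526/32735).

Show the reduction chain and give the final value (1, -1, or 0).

factor out 2^1: 15526 = 2^1·7763; with 32735 mod 8 = 7, (2/32735) = +1; sign now +1; continue with (7763/32735)
flip (7763/32735) -> (32735/7763): both odd, 7763 mod 4 = 3, 32735 mod 4 = 3, so the flip contributes -1; sign now -1
(32735/7763): 32735 mod 7763 = 1683, so (32735/7763) = (1683/7763)
flip (1683/7763) -> (7763/1683): both odd, 1683 mod 4 = 3, 7763 mod 4 = 3, so the flip contributes -1; sign now +1
(7763/1683): 7763 mod 1683 = 1031, so (7763/1683) = (1031/1683)
flip (1031/1683) -> (1683/1031): both odd, 1031 mod 4 = 3, 1683 mod 4 = 3, so the flip contributes -1; sign now -1
(1683/1031): 1683 mod 1031 = 652, so (1683/1031) = (652/1031)
factor out 2^2: 652 = 2^2·163; with 1031 mod 8 = 7, (2/1031) = +1; sign now -1; continue with (163/1031)
flip (163/1031) -> (1031/163): both odd, 163 mod 4 = 3, 1031 mod 4 = 3, so the flip contributes -1; sign now +1
(1031/163): 1031 mod 163 = 53, so (1031/163) = (53/163)
flip (53/163) -> (163/53): both odd, 53 mod 4 = 1, 163 mod 4 = 3, so the flip contributes +1; sign now +1
(163/53): 163 mod 53 = 4, so (163/53) = (4/53)
factor out 2^2: 4 = 2^2·1; with 53 mod 8 = 5, (2/53) = -1; sign now +1; continue with (1/53)
reached (1/53) = 1, so the symbol is +1

1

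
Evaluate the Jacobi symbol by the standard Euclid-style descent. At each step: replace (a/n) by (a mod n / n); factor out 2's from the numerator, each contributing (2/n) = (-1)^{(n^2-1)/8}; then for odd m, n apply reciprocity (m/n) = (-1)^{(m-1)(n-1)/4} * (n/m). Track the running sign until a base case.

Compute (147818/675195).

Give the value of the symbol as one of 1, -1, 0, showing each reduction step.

factor out 2^1: 147818 = 2^1·73909; with 675195 mod 8 = 3, (2/675195) = -1; sign now -1; continue with (73909/675195)
flip (73909/675195) -> (675195/73909): both odd, 73909 mod 4 = 1, 675195 mod 4 = 3, so the flip contributes +1; sign now -1
(675195/73909): 675195 mod 73909 = 10014, so (675195/73909) = (10014/73909)
factor out 2^1: 10014 = 2^1·5007; with 73909 mod 8 = 5, (2/73909) = -1; sign now +1; continue with (5007/73909)
flip (5007/73909) -> (73909/5007): both odd, 5007 mod 4 = 3, 73909 mod 4 = 1, so the flip contributes +1; sign now +1
(73909/5007): 73909 mod 5007 = 3811, so (73909/5007) = (3811/5007)
flip (3811/5007) -> (5007/3811): both odd, 3811 mod 4 = 3, 5007 mod 4 = 3, so the flip contributes -1; sign now -1
(5007/3811): 5007 mod 3811 = 1196, so (5007/3811) = (1196/3811)
factor out 2^2: 1196 = 2^2·299; with 3811 mod 8 = 3, (2/3811) = -1; sign now -1; continue with (299/3811)
flip (299/3811) -> (3811/299): both odd, 299 mod 4 = 3, 3811 mod 4 = 3, so the flip contributes -1; sign now +1
(3811/299): 3811 mod 299 = 223, so (3811/299) = (223/299)
flip (223/299) -> (299/223): both odd, 223 mod 4 = 3, 299 mod 4 = 3, so the flip contributes -1; sign now -1
(299/223): 299 mod 223 = 76, so (299/223) = (76/223)
factor out 2^2: 76 = 2^2·19; with 223 mod 8 = 7, (2/223) = +1; sign now -1; continue with (19/223)
flip (19/223) -> (223/19): both odd, 19 mod 4 = 3, 223 mod 4 = 3, so the flip contributes -1; sign now +1
(223/19): 223 mod 19 = 14, so (223/19) = (14/19)
factor out 2^1: 14 = 2^1·7; with 19 mod 8 = 3, (2/19) = -1; sign now -1; continue with (7/19)
flip (7/19) -> (19/7): both odd, 7 mod 4 = 3, 19 mod 4 = 3, so the flip contributes -1; sign now +1
(19/7): 19 mod 7 = 5, so (19/7) = (5/7)
flip (5/7) -> (7/5): both odd, 5 mod 4 = 1, 7 mod 4 = 3, so the flip contributes +1; sign now +1
(7/5): 7 mod 5 = 2, so (7/5) = (2/5)
factor out 2^1: 2 = 2^1·1; with 5 mod 8 = 5, (2/5) = -1; sign now -1; continue with (1/5)
reached (1/5) = 1, so the symbol is -1

-1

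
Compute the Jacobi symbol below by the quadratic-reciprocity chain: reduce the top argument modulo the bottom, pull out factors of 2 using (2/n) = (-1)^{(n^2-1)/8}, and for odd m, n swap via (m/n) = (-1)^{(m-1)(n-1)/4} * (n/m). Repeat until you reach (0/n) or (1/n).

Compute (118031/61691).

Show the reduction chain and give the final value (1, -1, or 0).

(118031/61691): 118031 mod 61691 = 56340, so (118031/61691) = (56340/61691)
factor out 2^2: 56340 = 2^2·14085; with 61691 mod 8 = 3, (2/61691) = -1; sign now +1; continue with (14085/61691)
flip (14085/61691) -> (61691/14085): both odd, 14085 mod 4 = 1, 61691 mod 4 = 3, so the flip contributes +1; sign now +1
(61691/14085): 61691 mod 14085 = 5351, so (61691/14085) = (5351/14085)
flip (5351/14085) -> (14085/5351): both odd, 5351 mod 4 = 3, 14085 mod 4 = 1, so the flip contributes +1; sign now +1
(14085/5351): 14085 mod 5351 = 3383, so (14085/5351) = (3383/5351)
flip (3383/5351) -> (5351/3383): both odd, 3383 mod 4 = 3, 5351 mod 4 = 3, so the flip contributes -1; sign now -1
(5351/3383): 5351 mod 3383 = 1968, so (5351/3383) = (1968/3383)
factor out 2^4: 1968 = 2^4·123; with 3383 mod 8 = 7, (2/3383) = +1; sign now -1; continue with (123/3383)
flip (123/3383) -> (3383/123): both odd, 123 mod 4 = 3, 3383 mod 4 = 3, so the flip contributes -1; sign now +1
(3383/123): 3383 mod 123 = 62, so (3383/123) = (62/123)
factor out 2^1: 62 = 2^1·31; with 123 mod 8 = 3, (2/123) = -1; sign now -1; continue with (31/123)
flip (31/123) -> (123/31): both odd, 31 mod 4 = 3, 123 mod 4 = 3, so the flip contributes -1; sign now +1
(123/31): 123 mod 31 = 30, so (123/31) = (30/31)
factor out 2^1: 30 = 2^1·15; with 31 mod 8 = 7, (2/31) = +1; sign now +1; continue with (15/31)
flip (15/31) -> (31/15): both odd, 15 mod 4 = 3, 31 mod 4 = 3, so the flip contributes -1; sign now -1
(31/15): 31 mod 15 = 1, so (31/15) = (1/15)
reached (1/15) = 1, so the symbol is -1

-1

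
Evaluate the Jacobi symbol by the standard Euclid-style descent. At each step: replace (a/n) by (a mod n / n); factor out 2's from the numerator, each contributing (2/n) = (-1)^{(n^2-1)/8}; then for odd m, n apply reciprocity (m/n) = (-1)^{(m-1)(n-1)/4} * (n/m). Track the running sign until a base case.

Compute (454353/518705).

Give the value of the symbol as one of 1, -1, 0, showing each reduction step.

-1

reciprocity: (454353/518705) = +1·(518705/454353) since 454353 mod 4 = 1, 518705 mod 4 = 1; sign now +1
(518705/454353) = (64352/454353)   [reduce mod 454353]
64352 = 2^5·2011; (2/454353) = +1 since 454353 mod 8 = 1, so (64352/454353) = (+1)^5·(2011/454353); sign now +1
reciprocity: (2011/454353) = +1·(454353/2011) since 2011 mod 4 = 3, 454353 mod 4 = 1; sign now +1
(454353/2011) = (1878/2011)   [reduce mod 2011]
1878 = 2^1·939; (2/2011) = -1 since 2011 mod 8 = 3, so (1878/2011) = (-1)^1·(939/2011); sign now -1
reciprocity: (939/2011) = -1·(2011/939) since 939 mod 4 = 3, 2011 mod 4 = 3; sign now +1
(2011/939) = (133/939)   [reduce mod 939]
reciprocity: (133/939) = +1·(939/133) since 133 mod 4 = 1, 939 mod 4 = 3; sign now +1
(939/133) = (8/133)   [reduce mod 133]
8 = 2^3·1; (2/133) = -1 since 133 mod 8 = 5, so (8/133) = (-1)^3·(1/133); sign now -1
(1/133) = 1; final value = sign = -1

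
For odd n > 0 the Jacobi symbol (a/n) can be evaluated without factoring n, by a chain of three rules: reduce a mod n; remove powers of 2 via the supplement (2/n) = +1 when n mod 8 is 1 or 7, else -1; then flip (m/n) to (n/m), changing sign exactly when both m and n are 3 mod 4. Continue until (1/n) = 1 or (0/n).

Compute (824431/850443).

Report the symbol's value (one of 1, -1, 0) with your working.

-1

reciprocity: (824431/850443) = -1·(850443/824431) since 824431 mod 4 = 3, 850443 mod 4 = 3; sign now -1
(850443/824431) = (26012/824431)   [reduce mod 824431]
26012 = 2^2·6503; (2/824431) = +1 since 824431 mod 8 = 7, so (26012/824431) = (+1)^2·(6503/824431); sign now -1
reciprocity: (6503/824431) = -1·(824431/6503) since 6503 mod 4 = 3, 824431 mod 4 = 3; sign now +1
(824431/6503) = (5053/6503)   [reduce mod 6503]
reciprocity: (5053/6503) = +1·(6503/5053) since 5053 mod 4 = 1, 6503 mod 4 = 3; sign now +1
(6503/5053) = (1450/5053)   [reduce mod 5053]
1450 = 2^1·725; (2/5053) = -1 since 5053 mod 8 = 5, so (1450/5053) = (-1)^1·(725/5053); sign now -1
reciprocity: (725/5053) = +1·(5053/725) since 725 mod 4 = 1, 5053 mod 4 = 1; sign now -1
(5053/725) = (703/725)   [reduce mod 725]
reciprocity: (703/725) = +1·(725/703) since 703 mod 4 = 3, 725 mod 4 = 1; sign now -1
(725/703) = (22/703)   [reduce mod 703]
22 = 2^1·11; (2/703) = +1 since 703 mod 8 = 7, so (22/703) = (+1)^1·(11/703); sign now -1
reciprocity: (11/703) = -1·(703/11) since 11 mod 4 = 3, 703 mod 4 = 3; sign now +1
(703/11) = (10/11)   [reduce mod 11]
10 = 2^1·5; (2/11) = -1 since 11 mod 8 = 3, so (10/11) = (-1)^1·(5/11); sign now -1
reciprocity: (5/11) = +1·(11/5) since 5 mod 4 = 1, 11 mod 4 = 3; sign now -1
(11/5) = (1/5)   [reduce mod 5]
(1/5) = 1; final value = sign = -1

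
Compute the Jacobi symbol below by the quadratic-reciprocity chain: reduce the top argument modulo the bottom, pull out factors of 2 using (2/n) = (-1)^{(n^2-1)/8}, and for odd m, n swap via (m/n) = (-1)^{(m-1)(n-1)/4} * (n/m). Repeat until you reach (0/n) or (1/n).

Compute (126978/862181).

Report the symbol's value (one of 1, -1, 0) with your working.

1

factor out 2^1: 126978 = 2^1·63489; with 862181 mod 8 = 5, (2/862181) = -1; sign now -1; continue with (63489/862181)
flip (63489/862181) -> (862181/63489): both odd, 63489 mod 4 = 1, 862181 mod 4 = 1, so the flip contributes +1; sign now -1
(862181/63489): 862181 mod 63489 = 36824, so (862181/63489) = (36824/63489)
factor out 2^3: 36824 = 2^3·4603; with 63489 mod 8 = 1, (2/63489) = +1; sign now -1; continue with (4603/63489)
flip (4603/63489) -> (63489/4603): both odd, 4603 mod 4 = 3, 63489 mod 4 = 1, so the flip contributes +1; sign now -1
(63489/4603): 63489 mod 4603 = 3650, so (63489/4603) = (3650/4603)
factor out 2^1: 3650 = 2^1·1825; with 4603 mod 8 = 3, (2/4603) = -1; sign now +1; continue with (1825/4603)
flip (1825/4603) -> (4603/1825): both odd, 1825 mod 4 = 1, 4603 mod 4 = 3, so the flip contributes +1; sign now +1
(4603/1825): 4603 mod 1825 = 953, so (4603/1825) = (953/1825)
flip (953/1825) -> (1825/953): both odd, 953 mod 4 = 1, 1825 mod 4 = 1, so the flip contributes +1; sign now +1
(1825/953): 1825 mod 953 = 872, so (1825/953) = (872/953)
factor out 2^3: 872 = 2^3·109; with 953 mod 8 = 1, (2/953) = +1; sign now +1; continue with (109/953)
flip (109/953) -> (953/109): both odd, 109 mod 4 = 1, 953 mod 4 = 1, so the flip contributes +1; sign now +1
(953/109): 953 mod 109 = 81, so (953/109) = (81/109)
flip (81/109) -> (109/81): both odd, 81 mod 4 = 1, 109 mod 4 = 1, so the flip contributes +1; sign now +1
(109/81): 109 mod 81 = 28, so (109/81) = (28/81)
factor out 2^2: 28 = 2^2·7; with 81 mod 8 = 1, (2/81) = +1; sign now +1; continue with (7/81)
flip (7/81) -> (81/7): both odd, 7 mod 4 = 3, 81 mod 4 = 1, so the flip contributes +1; sign now +1
(81/7): 81 mod 7 = 4, so (81/7) = (4/7)
factor out 2^2: 4 = 2^2·1; with 7 mod 8 = 7, (2/7) = +1; sign now +1; continue with (1/7)
reached (1/7) = 1, so the symbol is +1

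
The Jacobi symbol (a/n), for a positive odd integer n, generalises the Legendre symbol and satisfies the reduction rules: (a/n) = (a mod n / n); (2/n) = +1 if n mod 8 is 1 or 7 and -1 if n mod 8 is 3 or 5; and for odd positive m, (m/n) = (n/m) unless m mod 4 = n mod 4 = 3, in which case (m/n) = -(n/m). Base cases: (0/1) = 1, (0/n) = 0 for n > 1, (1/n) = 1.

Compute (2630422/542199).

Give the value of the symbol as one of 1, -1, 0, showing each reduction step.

-1

(2630422/542199): 2630422 mod 542199 = 461626, so (2630422/542199) = (461626/542199)
factor out 2^1: 461626 = 2^1·230813; with 542199 mod 8 = 7, (2/542199) = +1; sign now +1; continue with (230813/542199)
flip (230813/542199) -> (542199/230813): both odd, 230813 mod 4 = 1, 542199 mod 4 = 3, so the flip contributes +1; sign now +1
(542199/230813): 542199 mod 230813 = 80573, so (542199/230813) = (80573/230813)
flip (80573/230813) -> (230813/80573): both odd, 80573 mod 4 = 1, 230813 mod 4 = 1, so the flip contributes +1; sign now +1
(230813/80573): 230813 mod 80573 = 69667, so (230813/80573) = (69667/80573)
flip (69667/80573) -> (80573/69667): both odd, 69667 mod 4 = 3, 80573 mod 4 = 1, so the flip contributes +1; sign now +1
(80573/69667): 80573 mod 69667 = 10906, so (80573/69667) = (10906/69667)
factor out 2^1: 10906 = 2^1·5453; with 69667 mod 8 = 3, (2/69667) = -1; sign now -1; continue with (5453/69667)
flip (5453/69667) -> (69667/5453): both odd, 5453 mod 4 = 1, 69667 mod 4 = 3, so the flip contributes +1; sign now -1
(69667/5453): 69667 mod 5453 = 4231, so (69667/5453) = (4231/5453)
flip (4231/5453) -> (5453/4231): both odd, 4231 mod 4 = 3, 5453 mod 4 = 1, so the flip contributes +1; sign now -1
(5453/4231): 5453 mod 4231 = 1222, so (5453/4231) = (1222/4231)
factor out 2^1: 1222 = 2^1·611; with 4231 mod 8 = 7, (2/4231) = +1; sign now -1; continue with (611/4231)
flip (611/4231) -> (4231/611): both odd, 611 mod 4 = 3, 4231 mod 4 = 3, so the flip contributes -1; sign now +1
(4231/611): 4231 mod 611 = 565, so (4231/611) = (565/611)
flip (565/611) -> (611/565): both odd, 565 mod 4 = 1, 611 mod 4 = 3, so the flip contributes +1; sign now +1
(611/565): 611 mod 565 = 46, so (611/565) = (46/565)
factor out 2^1: 46 = 2^1·23; with 565 mod 8 = 5, (2/565) = -1; sign now -1; continue with (23/565)
flip (23/565) -> (565/23): both odd, 23 mod 4 = 3, 565 mod 4 = 1, so the flip contributes +1; sign now -1
(565/23): 565 mod 23 = 13, so (565/23) = (13/23)
flip (13/23) -> (23/13): both odd, 13 mod 4 = 1, 23 mod 4 = 3, so the flip contributes +1; sign now -1
(23/13): 23 mod 13 = 10, so (23/13) = (10/13)
factor out 2^1: 10 = 2^1·5; with 13 mod 8 = 5, (2/13) = -1; sign now +1; continue with (5/13)
flip (5/13) -> (13/5): both odd, 5 mod 4 = 1, 13 mod 4 = 1, so the flip contributes +1; sign now +1
(13/5): 13 mod 5 = 3, so (13/5) = (3/5)
flip (3/5) -> (5/3): both odd, 3 mod 4 = 3, 5 mod 4 = 1, so the flip contributes +1; sign now +1
(5/3): 5 mod 3 = 2, so (5/3) = (2/3)
factor out 2^1: 2 = 2^1·1; with 3 mod 8 = 3, (2/3) = -1; sign now -1; continue with (1/3)
reached (1/3) = 1, so the symbol is -1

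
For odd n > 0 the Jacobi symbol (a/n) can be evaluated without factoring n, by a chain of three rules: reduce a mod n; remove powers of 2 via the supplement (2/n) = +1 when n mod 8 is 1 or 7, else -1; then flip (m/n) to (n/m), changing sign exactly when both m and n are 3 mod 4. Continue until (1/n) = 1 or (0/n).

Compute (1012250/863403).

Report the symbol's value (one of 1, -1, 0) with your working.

1

(1012250/863403): 1012250 mod 863403 = 148847, so (1012250/863403) = (148847/863403)
flip (148847/863403) -> (863403/148847): both odd, 148847 mod 4 = 3, 863403 mod 4 = 3, so the flip contributes -1; sign now -1
(863403/148847): 863403 mod 148847 = 119168, so (863403/148847) = (119168/148847)
factor out 2^7: 119168 = 2^7·931; with 148847 mod 8 = 7, (2/148847) = +1; sign now -1; continue with (931/148847)
flip (931/148847) -> (148847/931): both odd, 931 mod 4 = 3, 148847 mod 4 = 3, so the flip contributes -1; sign now +1
(148847/931): 148847 mod 931 = 818, so (148847/931) = (818/931)
factor out 2^1: 818 = 2^1·409; with 931 mod 8 = 3, (2/931) = -1; sign now -1; continue with (409/931)
flip (409/931) -> (931/409): both odd, 409 mod 4 = 1, 931 mod 4 = 3, so the flip contributes +1; sign now -1
(931/409): 931 mod 409 = 113, so (931/409) = (113/409)
flip (113/409) -> (409/113): both odd, 113 mod 4 = 1, 409 mod 4 = 1, so the flip contributes +1; sign now -1
(409/113): 409 mod 113 = 70, so (409/113) = (70/113)
factor out 2^1: 70 = 2^1·35; with 113 mod 8 = 1, (2/113) = +1; sign now -1; continue with (35/113)
flip (35/113) -> (113/35): both odd, 35 mod 4 = 3, 113 mod 4 = 1, so the flip contributes +1; sign now -1
(113/35): 113 mod 35 = 8, so (113/35) = (8/35)
factor out 2^3: 8 = 2^3·1; with 35 mod 8 = 3, (2/35) = -1; sign now +1; continue with (1/35)
reached (1/35) = 1, so the symbol is +1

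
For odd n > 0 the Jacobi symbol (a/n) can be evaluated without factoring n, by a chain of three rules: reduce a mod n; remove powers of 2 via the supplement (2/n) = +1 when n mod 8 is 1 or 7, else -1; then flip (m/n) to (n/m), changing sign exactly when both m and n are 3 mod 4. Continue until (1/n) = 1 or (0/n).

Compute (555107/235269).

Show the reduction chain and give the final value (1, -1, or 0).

-1

(555107/235269): 555107 mod 235269 = 84569, so (555107/235269) = (84569/235269)
flip (84569/235269) -> (235269/84569): both odd, 84569 mod 4 = 1, 235269 mod 4 = 1, so the flip contributes +1; sign now +1
(235269/84569): 235269 mod 84569 = 66131, so (235269/84569) = (66131/84569)
flip (66131/84569) -> (84569/66131): both odd, 66131 mod 4 = 3, 84569 mod 4 = 1, so the flip contributes +1; sign now +1
(84569/66131): 84569 mod 66131 = 18438, so (84569/66131) = (18438/66131)
factor out 2^1: 18438 = 2^1·9219; with 66131 mod 8 = 3, (2/66131) = -1; sign now -1; continue with (9219/66131)
flip (9219/66131) -> (66131/9219): both odd, 9219 mod 4 = 3, 66131 mod 4 = 3, so the flip contributes -1; sign now +1
(66131/9219): 66131 mod 9219 = 1598, so (66131/9219) = (1598/9219)
factor out 2^1: 1598 = 2^1·799; with 9219 mod 8 = 3, (2/9219) = -1; sign now -1; continue with (799/9219)
flip (799/9219) -> (9219/799): both odd, 799 mod 4 = 3, 9219 mod 4 = 3, so the flip contributes -1; sign now +1
(9219/799): 9219 mod 799 = 430, so (9219/799) = (430/799)
factor out 2^1: 430 = 2^1·215; with 799 mod 8 = 7, (2/799) = +1; sign now +1; continue with (215/799)
flip (215/799) -> (799/215): both odd, 215 mod 4 = 3, 799 mod 4 = 3, so the flip contributes -1; sign now -1
(799/215): 799 mod 215 = 154, so (799/215) = (154/215)
factor out 2^1: 154 = 2^1·77; with 215 mod 8 = 7, (2/215) = +1; sign now -1; continue with (77/215)
flip (77/215) -> (215/77): both odd, 77 mod 4 = 1, 215 mod 4 = 3, so the flip contributes +1; sign now -1
(215/77): 215 mod 77 = 61, so (215/77) = (61/77)
flip (61/77) -> (77/61): both odd, 61 mod 4 = 1, 77 mod 4 = 1, so the flip contributes +1; sign now -1
(77/61): 77 mod 61 = 16, so (77/61) = (16/61)
factor out 2^4: 16 = 2^4·1; with 61 mod 8 = 5, (2/61) = -1; sign now -1; continue with (1/61)
reached (1/61) = 1, so the symbol is -1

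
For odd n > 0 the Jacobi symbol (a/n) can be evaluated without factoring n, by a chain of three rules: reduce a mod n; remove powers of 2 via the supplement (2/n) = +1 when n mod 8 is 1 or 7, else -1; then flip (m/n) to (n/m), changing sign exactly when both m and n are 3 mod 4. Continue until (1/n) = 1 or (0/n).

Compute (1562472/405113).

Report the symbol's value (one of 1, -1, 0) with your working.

-1

(1562472/405113) = (347133/405113)   [reduce mod 405113]
reciprocity: (347133/405113) = +1·(405113/347133) since 347133 mod 4 = 1, 405113 mod 4 = 1; sign now +1
(405113/347133) = (57980/347133)   [reduce mod 347133]
57980 = 2^2·14495; (2/347133) = -1 since 347133 mod 8 = 5, so (57980/347133) = (-1)^2·(14495/347133); sign now +1
reciprocity: (14495/347133) = +1·(347133/14495) since 14495 mod 4 = 3, 347133 mod 4 = 1; sign now +1
(347133/14495) = (13748/14495)   [reduce mod 14495]
13748 = 2^2·3437; (2/14495) = +1 since 14495 mod 8 = 7, so (13748/14495) = (+1)^2·(3437/14495); sign now +1
reciprocity: (3437/14495) = +1·(14495/3437) since 3437 mod 4 = 1, 14495 mod 4 = 3; sign now +1
(14495/3437) = (747/3437)   [reduce mod 3437]
reciprocity: (747/3437) = +1·(3437/747) since 747 mod 4 = 3, 3437 mod 4 = 1; sign now +1
(3437/747) = (449/747)   [reduce mod 747]
reciprocity: (449/747) = +1·(747/449) since 449 mod 4 = 1, 747 mod 4 = 3; sign now +1
(747/449) = (298/449)   [reduce mod 449]
298 = 2^1·149; (2/449) = +1 since 449 mod 8 = 1, so (298/449) = (+1)^1·(149/449); sign now +1
reciprocity: (149/449) = +1·(449/149) since 149 mod 4 = 1, 449 mod 4 = 1; sign now +1
(449/149) = (2/149)   [reduce mod 149]
2 = 2^1·1; (2/149) = -1 since 149 mod 8 = 5, so (2/149) = (-1)^1·(1/149); sign now -1
(1/149) = 1; final value = sign = -1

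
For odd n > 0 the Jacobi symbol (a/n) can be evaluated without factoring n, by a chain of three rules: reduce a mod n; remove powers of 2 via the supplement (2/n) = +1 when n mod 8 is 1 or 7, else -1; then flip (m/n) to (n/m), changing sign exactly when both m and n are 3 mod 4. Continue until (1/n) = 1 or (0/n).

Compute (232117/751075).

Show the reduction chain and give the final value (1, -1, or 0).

reciprocity: (232117/751075) = +1·(751075/232117) since 232117 mod 4 = 1, 751075 mod 4 = 3; sign now +1
(751075/232117) = (54724/232117)   [reduce mod 232117]
54724 = 2^2·13681; (2/232117) = -1 since 232117 mod 8 = 5, so (54724/232117) = (-1)^2·(13681/232117); sign now +1
reciprocity: (13681/232117) = +1·(232117/13681) since 13681 mod 4 = 1, 232117 mod 4 = 1; sign now +1
(232117/13681) = (13221/13681)   [reduce mod 13681]
reciprocity: (13221/13681) = +1·(13681/13221) since 13221 mod 4 = 1, 13681 mod 4 = 1; sign now +1
(13681/13221) = (460/13221)   [reduce mod 13221]
460 = 2^2·115; (2/13221) = -1 since 13221 mod 8 = 5, so (460/13221) = (-1)^2·(115/13221); sign now +1
reciprocity: (115/13221) = +1·(13221/115) since 115 mod 4 = 3, 13221 mod 4 = 1; sign now +1
(13221/115) = (111/115)   [reduce mod 115]
reciprocity: (111/115) = -1·(115/111) since 111 mod 4 = 3, 115 mod 4 = 3; sign now -1
(115/111) = (4/111)   [reduce mod 111]
4 = 2^2·1; (2/111) = +1 since 111 mod 8 = 7, so (4/111) = (+1)^2·(1/111); sign now -1
(1/111) = 1; final value = sign = -1

-1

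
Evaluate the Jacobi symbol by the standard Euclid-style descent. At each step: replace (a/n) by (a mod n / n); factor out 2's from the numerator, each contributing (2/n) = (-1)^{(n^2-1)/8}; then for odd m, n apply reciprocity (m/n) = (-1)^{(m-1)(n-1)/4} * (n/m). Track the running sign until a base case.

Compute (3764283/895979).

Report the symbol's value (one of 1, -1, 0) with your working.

(3764283/895979): 3764283 mod 895979 = 180367, so (3764283/895979) = (180367/895979)
flip (180367/895979) -> (895979/180367): both odd, 180367 mod 4 = 3, 895979 mod 4 = 3, so the flip contributes -1; sign now -1
(895979/180367): 895979 mod 180367 = 174511, so (895979/180367) = (174511/180367)
flip (174511/180367) -> (180367/174511): both odd, 174511 mod 4 = 3, 180367 mod 4 = 3, so the flip contributes -1; sign now +1
(180367/174511): 180367 mod 174511 = 5856, so (180367/174511) = (5856/174511)
factor out 2^5: 5856 = 2^5·183; with 174511 mod 8 = 7, (2/174511) = +1; sign now +1; continue with (183/174511)
flip (183/174511) -> (174511/183): both odd, 183 mod 4 = 3, 174511 mod 4 = 3, so the flip contributes -1; sign now -1
(174511/183): 174511 mod 183 = 112, so (174511/183) = (112/183)
factor out 2^4: 112 = 2^4·7; with 183 mod 8 = 7, (2/183) = +1; sign now -1; continue with (7/183)
flip (7/183) -> (183/7): both odd, 7 mod 4 = 3, 183 mod 4 = 3, so the flip contributes -1; sign now +1
(183/7): 183 mod 7 = 1, so (183/7) = (1/7)
reached (1/7) = 1, so the symbol is +1

1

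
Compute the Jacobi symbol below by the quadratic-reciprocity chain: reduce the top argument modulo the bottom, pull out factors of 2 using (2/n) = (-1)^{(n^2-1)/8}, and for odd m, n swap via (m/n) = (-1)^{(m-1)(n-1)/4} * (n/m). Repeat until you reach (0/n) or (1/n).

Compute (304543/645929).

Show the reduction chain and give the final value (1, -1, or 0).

-1

reciprocity: (304543/645929) = +1·(645929/304543) since 304543 mod 4 = 3, 645929 mod 4 = 1; sign now +1
(645929/304543) = (36843/304543)   [reduce mod 304543]
reciprocity: (36843/304543) = -1·(304543/36843) since 36843 mod 4 = 3, 304543 mod 4 = 3; sign now -1
(304543/36843) = (9799/36843)   [reduce mod 36843]
reciprocity: (9799/36843) = -1·(36843/9799) since 9799 mod 4 = 3, 36843 mod 4 = 3; sign now +1
(36843/9799) = (7446/9799)   [reduce mod 9799]
7446 = 2^1·3723; (2/9799) = +1 since 9799 mod 8 = 7, so (7446/9799) = (+1)^1·(3723/9799); sign now +1
reciprocity: (3723/9799) = -1·(9799/3723) since 3723 mod 4 = 3, 9799 mod 4 = 3; sign now -1
(9799/3723) = (2353/3723)   [reduce mod 3723]
reciprocity: (2353/3723) = +1·(3723/2353) since 2353 mod 4 = 1, 3723 mod 4 = 3; sign now -1
(3723/2353) = (1370/2353)   [reduce mod 2353]
1370 = 2^1·685; (2/2353) = +1 since 2353 mod 8 = 1, so (1370/2353) = (+1)^1·(685/2353); sign now -1
reciprocity: (685/2353) = +1·(2353/685) since 685 mod 4 = 1, 2353 mod 4 = 1; sign now -1
(2353/685) = (298/685)   [reduce mod 685]
298 = 2^1·149; (2/685) = -1 since 685 mod 8 = 5, so (298/685) = (-1)^1·(149/685); sign now +1
reciprocity: (149/685) = +1·(685/149) since 149 mod 4 = 1, 685 mod 4 = 1; sign now +1
(685/149) = (89/149)   [reduce mod 149]
reciprocity: (89/149) = +1·(149/89) since 89 mod 4 = 1, 149 mod 4 = 1; sign now +1
(149/89) = (60/89)   [reduce mod 89]
60 = 2^2·15; (2/89) = +1 since 89 mod 8 = 1, so (60/89) = (+1)^2·(15/89); sign now +1
reciprocity: (15/89) = +1·(89/15) since 15 mod 4 = 3, 89 mod 4 = 1; sign now +1
(89/15) = (14/15)   [reduce mod 15]
14 = 2^1·7; (2/15) = +1 since 15 mod 8 = 7, so (14/15) = (+1)^1·(7/15); sign now +1
reciprocity: (7/15) = -1·(15/7) since 7 mod 4 = 3, 15 mod 4 = 3; sign now -1
(15/7) = (1/7)   [reduce mod 7]
(1/7) = 1; final value = sign = -1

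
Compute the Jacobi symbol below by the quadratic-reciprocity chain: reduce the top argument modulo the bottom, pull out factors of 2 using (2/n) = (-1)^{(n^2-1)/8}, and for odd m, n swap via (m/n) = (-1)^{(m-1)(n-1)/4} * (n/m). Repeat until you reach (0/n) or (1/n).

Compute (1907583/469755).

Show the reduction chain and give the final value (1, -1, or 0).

(1907583/469755): 1907583 mod 469755 = 28563, so (1907583/469755) = (28563/469755)
flip (28563/469755) -> (469755/28563): both odd, 28563 mod 4 = 3, 469755 mod 4 = 3, so the flip contributes -1; sign now -1
(469755/28563): 469755 mod 28563 = 12747, so (469755/28563) = (12747/28563)
flip (12747/28563) -> (28563/12747): both odd, 12747 mod 4 = 3, 28563 mod 4 = 3, so the flip contributes -1; sign now +1
(28563/12747): 28563 mod 12747 = 3069, so (28563/12747) = (3069/12747)
flip (3069/12747) -> (12747/3069): both odd, 3069 mod 4 = 1, 12747 mod 4 = 3, so the flip contributes +1; sign now +1
(12747/3069): 12747 mod 3069 = 471, so (12747/3069) = (471/3069)
flip (471/3069) -> (3069/471): both odd, 471 mod 4 = 3, 3069 mod 4 = 1, so the flip contributes +1; sign now +1
(3069/471): 3069 mod 471 = 243, so (3069/471) = (243/471)
flip (243/471) -> (471/243): both odd, 243 mod 4 = 3, 471 mod 4 = 3, so the flip contributes -1; sign now -1
(471/243): 471 mod 243 = 228, so (471/243) = (228/243)
factor out 2^2: 228 = 2^2·57; with 243 mod 8 = 3, (2/243) = -1; sign now -1; continue with (57/243)
flip (57/243) -> (243/57): both odd, 57 mod 4 = 1, 243 mod 4 = 3, so the flip contributes +1; sign now -1
(243/57): 243 mod 57 = 15, so (243/57) = (15/57)
flip (15/57) -> (57/15): both odd, 15 mod 4 = 3, 57 mod 4 = 1, so the flip contributes +1; sign now -1
(57/15): 57 mod 15 = 12, so (57/15) = (12/15)
factor out 2^2: 12 = 2^2·3; with 15 mod 8 = 7, (2/15) = +1; sign now -1; continue with (3/15)
flip (3/15) -> (15/3): both odd, 3 mod 4 = 3, 15 mod 4 = 3, so the flip contributes -1; sign now +1
(15/3): 15 mod 3 = 0, so (15/3) = (0/3)
reached (0/3); gcd(a, n) > 1, so (0/3) = 0 and the symbol is 0

0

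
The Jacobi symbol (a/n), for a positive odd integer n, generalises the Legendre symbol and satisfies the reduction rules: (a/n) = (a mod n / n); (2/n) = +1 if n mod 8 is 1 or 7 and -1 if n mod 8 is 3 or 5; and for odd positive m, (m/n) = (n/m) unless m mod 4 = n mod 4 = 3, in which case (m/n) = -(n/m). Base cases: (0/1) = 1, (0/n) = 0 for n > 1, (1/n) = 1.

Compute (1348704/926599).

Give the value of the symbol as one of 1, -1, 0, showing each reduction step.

(1348704/926599) = (422105/926599)   [reduce mod 926599]
reciprocity: (422105/926599) = +1·(926599/422105) since 422105 mod 4 = 1, 926599 mod 4 = 3; sign now +1
(926599/422105) = (82389/422105)   [reduce mod 422105]
reciprocity: (82389/422105) = +1·(422105/82389) since 82389 mod 4 = 1, 422105 mod 4 = 1; sign now +1
(422105/82389) = (10160/82389)   [reduce mod 82389]
10160 = 2^4·635; (2/82389) = -1 since 82389 mod 8 = 5, so (10160/82389) = (-1)^4·(635/82389); sign now +1
reciprocity: (635/82389) = +1·(82389/635) since 635 mod 4 = 3, 82389 mod 4 = 1; sign now +1
(82389/635) = (474/635)   [reduce mod 635]
474 = 2^1·237; (2/635) = -1 since 635 mod 8 = 3, so (474/635) = (-1)^1·(237/635); sign now -1
reciprocity: (237/635) = +1·(635/237) since 237 mod 4 = 1, 635 mod 4 = 3; sign now -1
(635/237) = (161/237)   [reduce mod 237]
reciprocity: (161/237) = +1·(237/161) since 161 mod 4 = 1, 237 mod 4 = 1; sign now -1
(237/161) = (76/161)   [reduce mod 161]
76 = 2^2·19; (2/161) = +1 since 161 mod 8 = 1, so (76/161) = (+1)^2·(19/161); sign now -1
reciprocity: (19/161) = +1·(161/19) since 19 mod 4 = 3, 161 mod 4 = 1; sign now -1
(161/19) = (9/19)   [reduce mod 19]
reciprocity: (9/19) = +1·(19/9) since 9 mod 4 = 1, 19 mod 4 = 3; sign now -1
(19/9) = (1/9)   [reduce mod 9]
(1/9) = 1; final value = sign = -1

-1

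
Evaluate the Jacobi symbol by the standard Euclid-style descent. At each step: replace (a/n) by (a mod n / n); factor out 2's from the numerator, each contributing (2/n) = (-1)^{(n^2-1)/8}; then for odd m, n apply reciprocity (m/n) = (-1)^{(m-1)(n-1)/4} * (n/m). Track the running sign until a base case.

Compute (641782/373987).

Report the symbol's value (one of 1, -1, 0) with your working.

-1

(641782/373987) = (267795/373987)   [reduce mod 373987]
reciprocity: (267795/373987) = -1·(373987/267795) since 267795 mod 4 = 3, 373987 mod 4 = 3; sign now -1
(373987/267795) = (106192/267795)   [reduce mod 267795]
106192 = 2^4·6637; (2/267795) = -1 since 267795 mod 8 = 3, so (106192/267795) = (-1)^4·(6637/267795); sign now -1
reciprocity: (6637/267795) = +1·(267795/6637) since 6637 mod 4 = 1, 267795 mod 4 = 3; sign now -1
(267795/6637) = (2315/6637)   [reduce mod 6637]
reciprocity: (2315/6637) = +1·(6637/2315) since 2315 mod 4 = 3, 6637 mod 4 = 1; sign now -1
(6637/2315) = (2007/2315)   [reduce mod 2315]
reciprocity: (2007/2315) = -1·(2315/2007) since 2007 mod 4 = 3, 2315 mod 4 = 3; sign now +1
(2315/2007) = (308/2007)   [reduce mod 2007]
308 = 2^2·77; (2/2007) = +1 since 2007 mod 8 = 7, so (308/2007) = (+1)^2·(77/2007); sign now +1
reciprocity: (77/2007) = +1·(2007/77) since 77 mod 4 = 1, 2007 mod 4 = 3; sign now +1
(2007/77) = (5/77)   [reduce mod 77]
reciprocity: (5/77) = +1·(77/5) since 5 mod 4 = 1, 77 mod 4 = 1; sign now +1
(77/5) = (2/5)   [reduce mod 5]
2 = 2^1·1; (2/5) = -1 since 5 mod 8 = 5, so (2/5) = (-1)^1·(1/5); sign now -1
(1/5) = 1; final value = sign = -1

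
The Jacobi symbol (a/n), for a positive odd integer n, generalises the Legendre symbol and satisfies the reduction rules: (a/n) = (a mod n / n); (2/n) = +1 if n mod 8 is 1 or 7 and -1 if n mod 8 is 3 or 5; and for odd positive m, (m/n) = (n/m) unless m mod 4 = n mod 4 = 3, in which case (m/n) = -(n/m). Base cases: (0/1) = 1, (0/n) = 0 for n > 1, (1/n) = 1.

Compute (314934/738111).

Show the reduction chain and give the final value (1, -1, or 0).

0

314934 = 2^1·157467; (2/738111) = +1 since 738111 mod 8 = 7, so (314934/738111) = (+1)^1·(157467/738111); sign now +1
reciprocity: (157467/738111) = -1·(738111/157467) since 157467 mod 4 = 3, 738111 mod 4 = 3; sign now -1
(738111/157467) = (108243/157467)   [reduce mod 157467]
reciprocity: (108243/157467) = -1·(157467/108243) since 108243 mod 4 = 3, 157467 mod 4 = 3; sign now +1
(157467/108243) = (49224/108243)   [reduce mod 108243]
49224 = 2^3·6153; (2/108243) = -1 since 108243 mod 8 = 3, so (49224/108243) = (-1)^3·(6153/108243); sign now -1
reciprocity: (6153/108243) = +1·(108243/6153) since 6153 mod 4 = 1, 108243 mod 4 = 3; sign now -1
(108243/6153) = (3642/6153)   [reduce mod 6153]
3642 = 2^1·1821; (2/6153) = +1 since 6153 mod 8 = 1, so (3642/6153) = (+1)^1·(1821/6153); sign now -1
reciprocity: (1821/6153) = +1·(6153/1821) since 1821 mod 4 = 1, 6153 mod 4 = 1; sign now -1
(6153/1821) = (690/1821)   [reduce mod 1821]
690 = 2^1·345; (2/1821) = -1 since 1821 mod 8 = 5, so (690/1821) = (-1)^1·(345/1821); sign now +1
reciprocity: (345/1821) = +1·(1821/345) since 345 mod 4 = 1, 1821 mod 4 = 1; sign now +1
(1821/345) = (96/345)   [reduce mod 345]
96 = 2^5·3; (2/345) = +1 since 345 mod 8 = 1, so (96/345) = (+1)^5·(3/345); sign now +1
reciprocity: (3/345) = +1·(345/3) since 3 mod 4 = 3, 345 mod 4 = 1; sign now +1
(345/3) = (0/3)   [reduce mod 3]
(0/3) = 0   [gcd(a, n) > 1]; final value = 0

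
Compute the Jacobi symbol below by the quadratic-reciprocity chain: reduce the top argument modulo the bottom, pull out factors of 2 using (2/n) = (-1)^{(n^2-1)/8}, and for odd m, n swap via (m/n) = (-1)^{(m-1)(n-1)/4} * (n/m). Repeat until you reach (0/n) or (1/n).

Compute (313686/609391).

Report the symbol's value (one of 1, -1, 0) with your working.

313686 = 2^1·156843; (2/609391) = +1 since 609391 mod 8 = 7, so (313686/609391) = (+1)^1·(156843/609391); sign now +1
reciprocity: (156843/609391) = -1·(609391/156843) since 156843 mod 4 = 3, 609391 mod 4 = 3; sign now -1
(609391/156843) = (138862/156843)   [reduce mod 156843]
138862 = 2^1·69431; (2/156843) = -1 since 156843 mod 8 = 3, so (138862/156843) = (-1)^1·(69431/156843); sign now +1
reciprocity: (69431/156843) = -1·(156843/69431) since 69431 mod 4 = 3, 156843 mod 4 = 3; sign now -1
(156843/69431) = (17981/69431)   [reduce mod 69431]
reciprocity: (17981/69431) = +1·(69431/17981) since 17981 mod 4 = 1, 69431 mod 4 = 3; sign now -1
(69431/17981) = (15488/17981)   [reduce mod 17981]
15488 = 2^7·121; (2/17981) = -1 since 17981 mod 8 = 5, so (15488/17981) = (-1)^7·(121/17981); sign now +1
reciprocity: (121/17981) = +1·(17981/121) since 121 mod 4 = 1, 17981 mod 4 = 1; sign now +1
(17981/121) = (73/121)   [reduce mod 121]
reciprocity: (73/121) = +1·(121/73) since 73 mod 4 = 1, 121 mod 4 = 1; sign now +1
(121/73) = (48/73)   [reduce mod 73]
48 = 2^4·3; (2/73) = +1 since 73 mod 8 = 1, so (48/73) = (+1)^4·(3/73); sign now +1
reciprocity: (3/73) = +1·(73/3) since 3 mod 4 = 3, 73 mod 4 = 1; sign now +1
(73/3) = (1/3)   [reduce mod 3]
(1/3) = 1; final value = sign = +1

1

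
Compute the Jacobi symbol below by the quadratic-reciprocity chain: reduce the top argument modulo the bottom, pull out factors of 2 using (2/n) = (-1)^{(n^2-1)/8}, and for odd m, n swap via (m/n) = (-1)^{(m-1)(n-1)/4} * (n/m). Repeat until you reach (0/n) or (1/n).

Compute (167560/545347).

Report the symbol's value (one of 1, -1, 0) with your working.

167560 = 2^3·20945; (2/545347) = -1 since 545347 mod 8 = 3, so (167560/545347) = (-1)^3·(20945/545347); sign now -1
reciprocity: (20945/545347) = +1·(545347/20945) since 20945 mod 4 = 1, 545347 mod 4 = 3; sign now -1
(545347/20945) = (777/20945)   [reduce mod 20945]
reciprocity: (777/20945) = +1·(20945/777) since 777 mod 4 = 1, 20945 mod 4 = 1; sign now -1
(20945/777) = (743/777)   [reduce mod 777]
reciprocity: (743/777) = +1·(777/743) since 743 mod 4 = 3, 777 mod 4 = 1; sign now -1
(777/743) = (34/743)   [reduce mod 743]
34 = 2^1·17; (2/743) = +1 since 743 mod 8 = 7, so (34/743) = (+1)^1·(17/743); sign now -1
reciprocity: (17/743) = +1·(743/17) since 17 mod 4 = 1, 743 mod 4 = 3; sign now -1
(743/17) = (12/17)   [reduce mod 17]
12 = 2^2·3; (2/17) = +1 since 17 mod 8 = 1, so (12/17) = (+1)^2·(3/17); sign now -1
reciprocity: (3/17) = +1·(17/3) since 3 mod 4 = 3, 17 mod 4 = 1; sign now -1
(17/3) = (2/3)   [reduce mod 3]
2 = 2^1·1; (2/3) = -1 since 3 mod 8 = 3, so (2/3) = (-1)^1·(1/3); sign now +1
(1/3) = 1; final value = sign = +1

1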